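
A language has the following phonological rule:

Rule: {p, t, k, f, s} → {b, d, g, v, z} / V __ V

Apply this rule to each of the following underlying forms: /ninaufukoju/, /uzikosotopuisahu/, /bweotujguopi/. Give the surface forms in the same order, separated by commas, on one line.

/ninaufukoju/: /f/ is a voiceless obstruent between vowels /u/ and /u/, so it voices to [v]. /k/ is a voiceless obstruent between vowels /u/ and /o/, so it voices to [g]. → [ninauvugoju].
/uzikosotopuisahu/: /k/ is a voiceless obstruent between vowels /i/ and /o/, so it voices to [g]. /s/ is a voiceless obstruent between vowels /o/ and /o/, so it voices to [z]. /t/ is a voiceless obstruent between vowels /o/ and /o/, so it voices to [d]. /p/ is a voiceless obstruent between vowels /o/ and /u/, so it voices to [b]. /s/ is a voiceless obstruent between vowels /i/ and /a/, so it voices to [z]. → [uzigozodobuizahu].
/bweotujguopi/: /t/ is a voiceless obstruent between vowels /o/ and /u/, so it voices to [d]. /p/ is a voiceless obstruent between vowels /o/ and /i/, so it voices to [b]. → [bweodujguobi].

ninauvugoju, uzigozodobuizahu, bweodujguobi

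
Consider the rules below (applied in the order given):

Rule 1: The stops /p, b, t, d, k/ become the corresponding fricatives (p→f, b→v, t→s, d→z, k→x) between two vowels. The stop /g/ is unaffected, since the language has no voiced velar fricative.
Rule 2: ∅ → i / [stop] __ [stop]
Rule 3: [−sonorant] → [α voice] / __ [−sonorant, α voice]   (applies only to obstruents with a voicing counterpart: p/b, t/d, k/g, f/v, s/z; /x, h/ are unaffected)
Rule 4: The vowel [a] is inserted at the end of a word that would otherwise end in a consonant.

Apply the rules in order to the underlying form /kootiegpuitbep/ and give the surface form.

koosiegipuitibepa

Rule 1 (intervocalic spirantization): /t/ is a stop between vowels /o/ and /i/, so it spirantizes to the fricative [s]. /kootiegpuitbep/ → koosiegpuitbep.
Rule 2 (stop-cluster i-epenthesis): /g/ and /p/ form a stop–stop cluster, so [i] is inserted between them. /t/ and /b/ form a stop–stop cluster, so [i] is inserted between them. /koosiegpuitbep/ → koosiegipuitibep.
Rule 3 (regressive voicing assimilation): no segment meets the environment; /koosiegipuitibep/ is unchanged.
Rule 4 (final a-epenthesis): the form ends in the consonant /p/, so [a] is inserted word-finally. /koosiegipuitibep/ → koosiegipuitibepa.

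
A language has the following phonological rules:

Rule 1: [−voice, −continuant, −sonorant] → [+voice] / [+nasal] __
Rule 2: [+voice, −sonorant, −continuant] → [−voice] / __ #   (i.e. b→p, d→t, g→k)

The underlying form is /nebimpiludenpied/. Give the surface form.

nebimbiludenbiet

Rule 1 (post-nasal voicing): /p/ is a voiceless stop immediately after the nasal /m/, so it voices to [b]. /p/ is a voiceless stop immediately after the nasal /n/, so it voices to [b]. /nebimpiludenpied/ → nebimbiludenbied.
Rule 2 (final devoicing): /d/ is a voiced stop in word-final position, so it devoices to [t]. /nebimbiludenbied/ → nebimbiludenbiet.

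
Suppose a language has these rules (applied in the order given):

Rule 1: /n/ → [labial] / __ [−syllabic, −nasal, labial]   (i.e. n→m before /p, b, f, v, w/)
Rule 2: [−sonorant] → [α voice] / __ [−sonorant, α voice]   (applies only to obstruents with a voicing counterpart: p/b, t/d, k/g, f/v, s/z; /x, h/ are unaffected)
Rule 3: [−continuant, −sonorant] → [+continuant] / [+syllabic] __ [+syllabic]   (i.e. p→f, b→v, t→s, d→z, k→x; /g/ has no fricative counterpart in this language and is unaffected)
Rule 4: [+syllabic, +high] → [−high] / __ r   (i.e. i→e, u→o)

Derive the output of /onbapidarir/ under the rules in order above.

Rule 1 (nasal place assimilation): /n/ precedes the labial consonant /b/, so it assimilates in place to [m]. /onbapidarir/ → ombapidarir.
Rule 2 (regressive voicing assimilation): no segment meets the environment; /ombapidarir/ is unchanged.
Rule 3 (intervocalic spirantization): /p/ is a stop between vowels /a/ and /i/, so it spirantizes to the fricative [f]. /d/ is a stop between vowels /i/ and /a/, so it spirantizes to the fricative [z]. /ombapidarir/ → ombafizarir.
Rule 4 (pre-rhotic lowering): /i/ is a high vowel immediately before /r/, so it lowers to [e]. /ombafizarir/ → ombafizarer.

ombafizarer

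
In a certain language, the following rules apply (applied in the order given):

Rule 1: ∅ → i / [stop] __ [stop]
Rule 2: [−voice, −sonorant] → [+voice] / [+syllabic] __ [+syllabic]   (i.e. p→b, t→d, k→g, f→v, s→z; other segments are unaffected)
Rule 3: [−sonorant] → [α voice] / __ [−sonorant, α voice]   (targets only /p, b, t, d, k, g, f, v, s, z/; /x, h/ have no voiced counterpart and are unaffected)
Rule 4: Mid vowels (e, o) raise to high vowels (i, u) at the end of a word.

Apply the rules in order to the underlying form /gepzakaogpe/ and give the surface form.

gebzagaogibi

Rule 1 (stop-cluster i-epenthesis): /g/ and /p/ form a stop–stop cluster, so [i] is inserted between them. /gepzakaogpe/ → gepzakaogipe.
Rule 2 (intervocalic voicing): /k/ is a voiceless obstruent between vowels /a/ and /a/, so it voices to [g]. /p/ is a voiceless obstruent between vowels /i/ and /e/, so it voices to [b]. /gepzakaogipe/ → gepzagaogibe.
Rule 3 (regressive voicing assimilation): /p/ precedes the voiced obstruent /z/, so it voices to [b] by assimilation. /gepzagaogibe/ → gebzagaogibe.
Rule 4 (final vowel raising): /e/ is a mid vowel in word-final position, so it raises to [i]. /gebzagaogibe/ → gebzagaogibi.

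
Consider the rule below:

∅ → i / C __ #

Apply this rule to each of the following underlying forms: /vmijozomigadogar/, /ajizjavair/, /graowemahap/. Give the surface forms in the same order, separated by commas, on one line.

vmijozomigadogari, ajizjavairi, graowemahapi

/vmijozomigadogar/: the form ends in the consonant /r/, so [i] is inserted word-finally. → [vmijozomigadogari].
/ajizjavair/: the form ends in the consonant /r/, so [i] is inserted word-finally. → [ajizjavairi].
/graowemahap/: the form ends in the consonant /p/, so [i] is inserted word-finally. → [graowemahapi].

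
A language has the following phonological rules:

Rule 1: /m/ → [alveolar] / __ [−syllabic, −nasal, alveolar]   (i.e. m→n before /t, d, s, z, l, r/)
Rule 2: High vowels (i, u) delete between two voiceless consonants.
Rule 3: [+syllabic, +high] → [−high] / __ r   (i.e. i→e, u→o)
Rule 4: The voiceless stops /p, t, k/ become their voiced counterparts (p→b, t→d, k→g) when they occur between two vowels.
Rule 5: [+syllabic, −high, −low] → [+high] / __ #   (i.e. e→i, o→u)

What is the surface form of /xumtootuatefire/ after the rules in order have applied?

Rule 1 (nasal place assimilation): /m/ precedes the alveolar consonant /t/, so it assimilates in place to [n]. /xumtootuatefire/ → xuntootuatefire.
Rule 2 (high vowel syncope): no segment meets the environment; /xuntootuatefire/ is unchanged.
Rule 3 (pre-rhotic lowering): /i/ is a high vowel immediately before /r/, so it lowers to [e]. /xuntootuatefire/ → xuntootuatefere.
Rule 4 (intervocalic voicing): /t/ is a voiceless stop between vowels /o/ and /u/, so it voices to [d]. /t/ is a voiceless stop between vowels /a/ and /e/, so it voices to [d]. /xuntootuatefere/ → xuntooduadefere.
Rule 5 (final vowel raising): /e/ is a mid vowel in word-final position, so it raises to [i]. /xuntooduadefere/ → xuntooduadeferi.

xuntooduadeferi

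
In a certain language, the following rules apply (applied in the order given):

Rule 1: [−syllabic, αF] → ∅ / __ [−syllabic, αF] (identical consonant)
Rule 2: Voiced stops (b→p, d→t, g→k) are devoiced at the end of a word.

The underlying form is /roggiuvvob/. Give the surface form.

rogiuvop

Rule 1 (degemination): /gg/ is a geminate; the first /g/ deletes. /vv/ is a geminate; the first /v/ deletes. /roggiuvvob/ → rogiuvob.
Rule 2 (final devoicing): /b/ is a voiced stop in word-final position, so it devoices to [p]. /rogiuvob/ → rogiuvop.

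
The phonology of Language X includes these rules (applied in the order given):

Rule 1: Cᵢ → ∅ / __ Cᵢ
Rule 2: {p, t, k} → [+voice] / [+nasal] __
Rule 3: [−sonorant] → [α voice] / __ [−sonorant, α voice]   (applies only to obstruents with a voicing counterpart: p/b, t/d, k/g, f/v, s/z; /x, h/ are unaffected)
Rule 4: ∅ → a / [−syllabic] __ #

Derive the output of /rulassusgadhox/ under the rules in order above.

rulasuzgathoxa

Rule 1 (degemination): /ss/ is a geminate; the first /s/ deletes. /rulassusgadhox/ → rulasusgadhox.
Rule 2 (post-nasal voicing): no segment meets the environment; /rulasusgadhox/ is unchanged.
Rule 3 (regressive voicing assimilation): /s/ precedes the voiced obstruent /g/, so it voices to [z] by assimilation. /d/ precedes the voiceless obstruent /h/, so it devoices to [t] by assimilation. /rulasusgadhox/ → rulasuzgathox.
Rule 4 (final a-epenthesis): the form ends in the consonant /x/, so [a] is inserted word-finally. /rulasuzgathox/ → rulasuzgathoxa.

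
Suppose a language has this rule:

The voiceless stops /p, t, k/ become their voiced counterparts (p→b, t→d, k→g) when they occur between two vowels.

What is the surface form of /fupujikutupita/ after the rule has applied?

fubujigudubida

/p/ is a voiceless stop between vowels /u/ and /u/, so it voices to [b].
/k/ is a voiceless stop between vowels /i/ and /u/, so it voices to [g].
/t/ is a voiceless stop between vowels /u/ and /u/, so it voices to [d].
/p/ is a voiceless stop between vowels /u/ and /i/, so it voices to [b].
/t/ is a voiceless stop between vowels /i/ and /a/, so it voices to [d].
Surface form: [fubujigudubida].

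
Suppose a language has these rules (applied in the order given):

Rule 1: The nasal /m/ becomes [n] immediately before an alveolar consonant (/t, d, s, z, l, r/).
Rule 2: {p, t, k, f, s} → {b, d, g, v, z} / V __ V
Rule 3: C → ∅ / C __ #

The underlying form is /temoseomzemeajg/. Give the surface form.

temozeonzemeaj

Rule 1 (nasal place assimilation): /m/ precedes the alveolar consonant /z/, so it assimilates in place to [n]. /temoseomzemeajg/ → temoseonzemeajg.
Rule 2 (intervocalic voicing): /s/ is a voiceless obstruent between vowels /o/ and /e/, so it voices to [z]. /temoseonzemeajg/ → temozeonzemeajg.
Rule 3 (final cluster simplification): /g/ is the second consonant of a word-final cluster /jg/, so it deletes. /temozeonzemeajg/ → temozeonzemeaj.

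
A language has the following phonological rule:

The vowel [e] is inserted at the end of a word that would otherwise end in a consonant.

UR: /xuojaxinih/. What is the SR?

xuojaxinihe

the form ends in the consonant /h/, so [e] is inserted word-finally.
Surface form: [xuojaxinihe].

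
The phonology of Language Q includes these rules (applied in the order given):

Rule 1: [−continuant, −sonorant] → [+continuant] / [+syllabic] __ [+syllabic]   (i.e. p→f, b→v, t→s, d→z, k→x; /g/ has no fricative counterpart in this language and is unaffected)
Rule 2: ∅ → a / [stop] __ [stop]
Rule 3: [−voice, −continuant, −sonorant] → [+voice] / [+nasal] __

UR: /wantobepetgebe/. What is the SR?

Rule 1 (intervocalic spirantization): /b/ is a stop between vowels /o/ and /e/, so it spirantizes to the fricative [v]. /p/ is a stop between vowels /e/ and /e/, so it spirantizes to the fricative [f]. /b/ is a stop between vowels /e/ and /e/, so it spirantizes to the fricative [v]. /wantobepetgebe/ → wantovefetgeve.
Rule 2 (stop-cluster a-epenthesis): /t/ and /g/ form a stop–stop cluster, so [a] is inserted between them. /wantovefetgeve/ → wantovefetageve.
Rule 3 (post-nasal voicing): /t/ is a voiceless stop immediately after the nasal /n/, so it voices to [d]. /wantovefetageve/ → wandovefetageve.

wandovefetageve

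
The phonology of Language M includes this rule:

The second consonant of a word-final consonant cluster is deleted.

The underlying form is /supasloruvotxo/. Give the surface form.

supasloruvotxo

No segment of /supasloruvotxo/ meets the structural description of the rule, so the form surfaces unchanged.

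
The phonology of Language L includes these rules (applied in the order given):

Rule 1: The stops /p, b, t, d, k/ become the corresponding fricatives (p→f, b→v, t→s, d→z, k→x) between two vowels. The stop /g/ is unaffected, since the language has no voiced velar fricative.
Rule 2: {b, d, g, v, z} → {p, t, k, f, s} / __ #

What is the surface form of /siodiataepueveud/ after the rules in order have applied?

Rule 1 (intervocalic spirantization): /d/ is a stop between vowels /o/ and /i/, so it spirantizes to the fricative [z]. /t/ is a stop between vowels /a/ and /a/, so it spirantizes to the fricative [s]. /p/ is a stop between vowels /e/ and /u/, so it spirantizes to the fricative [f]. /siodiataepueveud/ → sioziasaefueveud.
Rule 2 (final devoicing): /d/ is a voiced obstruent in word-final position, so it devoices to [t]. /sioziasaefueveud/ → sioziasaefueveut.

sioziasaefueveut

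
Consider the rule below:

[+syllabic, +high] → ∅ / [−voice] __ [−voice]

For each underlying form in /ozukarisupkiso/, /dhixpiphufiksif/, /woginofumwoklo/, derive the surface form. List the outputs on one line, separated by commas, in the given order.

ozukarispkso, dhxpphfksf, woginofumwoklo

/ozukarisupkiso/: /u/ is a high vowel flanked by voiceless consonants /s/ and /p/, so it deletes. /i/ is a high vowel flanked by voiceless consonants /k/ and /s/, so it deletes. → [ozukarispkso].
/dhixpiphufiksif/: /i/ is a high vowel flanked by voiceless consonants /h/ and /x/, so it deletes. /i/ is a high vowel flanked by voiceless consonants /p/ and /p/, so it deletes. /u/ is a high vowel flanked by voiceless consonants /h/ and /f/, so it deletes. /i/ is a high vowel flanked by voiceless consonants /f/ and /k/, so it deletes. /i/ is a high vowel flanked by voiceless consonants /s/ and /f/, so it deletes. → [dhxpphfksf].
/woginofumwoklo/: the rule's environment is not met; surfaces unchanged as [woginofumwoklo].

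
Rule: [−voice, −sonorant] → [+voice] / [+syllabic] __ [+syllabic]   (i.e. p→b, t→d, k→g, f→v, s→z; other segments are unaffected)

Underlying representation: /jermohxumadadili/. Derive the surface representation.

No segment of /jermohxumadadili/ meets the structural description of the rule, so the form surfaces unchanged.

jermohxumadadili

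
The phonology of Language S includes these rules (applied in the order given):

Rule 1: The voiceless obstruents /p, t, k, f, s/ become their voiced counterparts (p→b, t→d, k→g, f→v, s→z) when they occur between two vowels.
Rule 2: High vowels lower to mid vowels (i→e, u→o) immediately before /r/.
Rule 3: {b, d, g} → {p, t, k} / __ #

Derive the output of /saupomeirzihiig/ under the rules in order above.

Rule 1 (intervocalic voicing): /p/ is a voiceless obstruent between vowels /u/ and /o/, so it voices to [b]. /saupomeirzihiig/ → saubomeirzihiig.
Rule 2 (pre-rhotic lowering): /i/ is a high vowel immediately before /r/, so it lowers to [e]. /saubomeirzihiig/ → saubomeerzihiig.
Rule 3 (final devoicing): /g/ is a voiced stop in word-final position, so it devoices to [k]. /saubomeerzihiig/ → saubomeerzihiik.

saubomeerzihiik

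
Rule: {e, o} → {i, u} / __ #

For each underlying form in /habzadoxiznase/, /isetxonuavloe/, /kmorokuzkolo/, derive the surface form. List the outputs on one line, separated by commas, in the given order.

/habzadoxiznase/: /e/ is a mid vowel in word-final position, so it raises to [i]. → [habzadoxiznasi].
/isetxonuavloe/: /e/ is a mid vowel in word-final position, so it raises to [i]. → [isetxonuavloi].
/kmorokuzkolo/: /o/ is a mid vowel in word-final position, so it raises to [u]. → [kmorokuzkolu].

habzadoxiznasi, isetxonuavloi, kmorokuzkolu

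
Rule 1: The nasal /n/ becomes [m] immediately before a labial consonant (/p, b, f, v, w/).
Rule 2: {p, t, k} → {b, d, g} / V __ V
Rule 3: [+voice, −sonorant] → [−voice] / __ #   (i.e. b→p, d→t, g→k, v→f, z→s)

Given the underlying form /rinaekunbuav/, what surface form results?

rinaegumbuaf

Rule 1 (nasal place assimilation): /n/ precedes the labial consonant /b/, so it assimilates in place to [m]. /rinaekunbuav/ → rinaekumbuav.
Rule 2 (intervocalic voicing): /k/ is a voiceless stop between vowels /e/ and /u/, so it voices to [g]. /rinaekumbuav/ → rinaegumbuav.
Rule 3 (final devoicing): /v/ is a voiced obstruent in word-final position, so it devoices to [f]. /rinaegumbuav/ → rinaegumbuaf.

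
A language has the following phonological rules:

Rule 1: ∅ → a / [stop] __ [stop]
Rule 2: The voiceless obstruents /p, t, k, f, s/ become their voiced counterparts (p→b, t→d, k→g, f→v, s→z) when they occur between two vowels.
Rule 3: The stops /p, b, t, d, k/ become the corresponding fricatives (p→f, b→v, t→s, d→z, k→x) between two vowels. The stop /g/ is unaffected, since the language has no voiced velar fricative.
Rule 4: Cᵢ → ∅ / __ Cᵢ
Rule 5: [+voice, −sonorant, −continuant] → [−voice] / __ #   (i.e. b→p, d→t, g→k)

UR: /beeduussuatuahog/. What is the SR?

beezuusuazuahok

Rule 1 (stop-cluster a-epenthesis): no segment meets the environment; /beeduussuatuahog/ is unchanged.
Rule 2 (intervocalic voicing): /t/ is a voiceless obstruent between vowels /a/ and /u/, so it voices to [d]. /beeduussuatuahog/ → beeduussuaduahog.
Rule 3 (intervocalic spirantization): /d/ is a stop between vowels /e/ and /u/, so it spirantizes to the fricative [z]. /d/ is a stop between vowels /a/ and /u/, so it spirantizes to the fricative [z]. /beeduussuaduahog/ → beezuussuazuahog.
Rule 4 (degemination): /ss/ is a geminate; the first /s/ deletes. /beezuussuazuahog/ → beezuusuazuahog.
Rule 5 (final devoicing): /g/ is a voiced stop in word-final position, so it devoices to [k]. /beezuusuazuahog/ → beezuusuazuahok.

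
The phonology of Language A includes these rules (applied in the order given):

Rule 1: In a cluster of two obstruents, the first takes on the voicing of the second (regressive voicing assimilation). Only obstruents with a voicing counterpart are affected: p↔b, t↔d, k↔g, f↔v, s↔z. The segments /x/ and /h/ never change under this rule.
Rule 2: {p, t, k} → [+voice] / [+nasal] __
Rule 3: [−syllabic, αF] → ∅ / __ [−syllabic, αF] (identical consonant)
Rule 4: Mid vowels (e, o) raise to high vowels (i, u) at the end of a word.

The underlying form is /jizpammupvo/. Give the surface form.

jispamubvu

Rule 1 (regressive voicing assimilation): /z/ precedes the voiceless obstruent /p/, so it devoices to [s] by assimilation. /p/ precedes the voiced obstruent /v/, so it voices to [b] by assimilation. /jizpammupvo/ → jispammubvo.
Rule 2 (post-nasal voicing): no segment meets the environment; /jispammubvo/ is unchanged.
Rule 3 (degemination): /mm/ is a geminate; the first /m/ deletes. /jispammubvo/ → jispamubvo.
Rule 4 (final vowel raising): /o/ is a mid vowel in word-final position, so it raises to [u]. /jispamubvo/ → jispamubvu.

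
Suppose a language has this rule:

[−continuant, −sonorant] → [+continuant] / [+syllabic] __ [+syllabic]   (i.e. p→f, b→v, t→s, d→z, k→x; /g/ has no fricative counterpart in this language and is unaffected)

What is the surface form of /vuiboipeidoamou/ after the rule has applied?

vuivoifeizoamou

/b/ is a stop between vowels /i/ and /o/, so it spirantizes to the fricative [v].
/p/ is a stop between vowels /i/ and /e/, so it spirantizes to the fricative [f].
/d/ is a stop between vowels /i/ and /o/, so it spirantizes to the fricative [z].
Surface form: [vuivoifeizoamou].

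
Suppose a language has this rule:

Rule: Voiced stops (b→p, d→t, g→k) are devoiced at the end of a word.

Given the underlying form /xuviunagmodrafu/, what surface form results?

xuviunagmodrafu

No segment of /xuviunagmodrafu/ meets the structural description of the rule, so the form surfaces unchanged.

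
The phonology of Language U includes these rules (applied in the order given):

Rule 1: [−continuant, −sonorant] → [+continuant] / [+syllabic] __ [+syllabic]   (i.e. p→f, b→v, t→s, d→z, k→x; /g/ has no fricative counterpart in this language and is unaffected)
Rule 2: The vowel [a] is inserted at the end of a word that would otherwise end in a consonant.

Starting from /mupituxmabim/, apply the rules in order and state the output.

Rule 1 (intervocalic spirantization): /p/ is a stop between vowels /u/ and /i/, so it spirantizes to the fricative [f]. /t/ is a stop between vowels /i/ and /u/, so it spirantizes to the fricative [s]. /b/ is a stop between vowels /a/ and /i/, so it spirantizes to the fricative [v]. /mupituxmabim/ → mufisuxmavim.
Rule 2 (final a-epenthesis): the form ends in the consonant /m/, so [a] is inserted word-finally. /mufisuxmavim/ → mufisuxmavima.

mufisuxmavima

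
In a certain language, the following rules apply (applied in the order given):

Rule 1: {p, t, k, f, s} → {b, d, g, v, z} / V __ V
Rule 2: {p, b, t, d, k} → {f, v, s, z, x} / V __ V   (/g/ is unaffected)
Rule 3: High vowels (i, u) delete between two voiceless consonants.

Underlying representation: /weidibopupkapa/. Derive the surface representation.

Rule 1 (intervocalic voicing): /p/ is a voiceless obstruent between vowels /o/ and /u/, so it voices to [b]. /p/ is a voiceless obstruent between vowels /a/ and /a/, so it voices to [b]. /weidibopupkapa/ → weidibobupkaba.
Rule 2 (intervocalic spirantization): /d/ is a stop between vowels /i/ and /i/, so it spirantizes to the fricative [z]. /b/ is a stop between vowels /i/ and /o/, so it spirantizes to the fricative [v]. /b/ is a stop between vowels /o/ and /u/, so it spirantizes to the fricative [v]. /b/ is a stop between vowels /a/ and /a/, so it spirantizes to the fricative [v]. /weidibobupkaba/ → weizivovupkava.
Rule 3 (high vowel syncope): no segment meets the environment; /weizivovupkava/ is unchanged.

weizivovupkava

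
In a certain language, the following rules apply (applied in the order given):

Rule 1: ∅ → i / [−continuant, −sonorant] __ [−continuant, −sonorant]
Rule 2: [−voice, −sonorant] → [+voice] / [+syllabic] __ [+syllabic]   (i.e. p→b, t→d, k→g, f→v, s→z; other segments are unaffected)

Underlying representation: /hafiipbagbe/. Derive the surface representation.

haviibibagibe

Rule 1 (stop-cluster i-epenthesis): /p/ and /b/ form a stop–stop cluster, so [i] is inserted between them. /g/ and /b/ form a stop–stop cluster, so [i] is inserted between them. /hafiipbagbe/ → hafiipibagibe.
Rule 2 (intervocalic voicing): /f/ is a voiceless obstruent between vowels /a/ and /i/, so it voices to [v]. /p/ is a voiceless obstruent between vowels /i/ and /i/, so it voices to [b]. /hafiipibagibe/ → haviibibagibe.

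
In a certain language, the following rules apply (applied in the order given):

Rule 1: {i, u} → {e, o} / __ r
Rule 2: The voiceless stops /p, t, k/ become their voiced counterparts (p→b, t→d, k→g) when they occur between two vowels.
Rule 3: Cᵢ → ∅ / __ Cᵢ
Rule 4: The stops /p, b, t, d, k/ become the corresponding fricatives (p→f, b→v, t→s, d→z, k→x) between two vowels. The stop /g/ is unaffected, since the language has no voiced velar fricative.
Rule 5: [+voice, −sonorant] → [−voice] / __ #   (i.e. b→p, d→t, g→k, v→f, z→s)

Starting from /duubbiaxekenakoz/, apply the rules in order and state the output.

duuviaxegenagos

Rule 1 (pre-rhotic lowering): no segment meets the environment; /duubbiaxekenakoz/ is unchanged.
Rule 2 (intervocalic voicing): /k/ is a voiceless stop between vowels /e/ and /e/, so it voices to [g]. /k/ is a voiceless stop between vowels /a/ and /o/, so it voices to [g]. /duubbiaxekenakoz/ → duubbiaxegenagoz.
Rule 3 (degemination): /bb/ is a geminate; the first /b/ deletes. /duubbiaxegenagoz/ → duubiaxegenagoz.
Rule 4 (intervocalic spirantization): /b/ is a stop between vowels /u/ and /i/, so it spirantizes to the fricative [v]. /duubiaxegenagoz/ → duuviaxegenagoz.
Rule 5 (final devoicing): /z/ is a voiced obstruent in word-final position, so it devoices to [s]. /duuviaxegenagoz/ → duuviaxegenagos.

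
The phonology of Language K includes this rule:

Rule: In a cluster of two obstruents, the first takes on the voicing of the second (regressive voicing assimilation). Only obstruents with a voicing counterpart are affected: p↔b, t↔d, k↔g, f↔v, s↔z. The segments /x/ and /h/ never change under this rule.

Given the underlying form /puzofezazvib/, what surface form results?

No segment of /puzofezazvib/ meets the structural description of the rule, so the form surfaces unchanged.

puzofezazvib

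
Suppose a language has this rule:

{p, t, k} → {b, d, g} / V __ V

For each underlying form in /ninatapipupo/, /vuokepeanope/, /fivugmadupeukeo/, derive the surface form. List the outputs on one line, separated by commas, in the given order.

ninadabibubo, vuogebeanobe, fivugmadubeugeo

/ninatapipupo/: /t/ is a voiceless stop between vowels /a/ and /a/, so it voices to [d]. /p/ is a voiceless stop between vowels /a/ and /i/, so it voices to [b]. /p/ is a voiceless stop between vowels /i/ and /u/, so it voices to [b]. /p/ is a voiceless stop between vowels /u/ and /o/, so it voices to [b]. → [ninadabibubo].
/vuokepeanope/: /k/ is a voiceless stop between vowels /o/ and /e/, so it voices to [g]. /p/ is a voiceless stop between vowels /e/ and /e/, so it voices to [b]. /p/ is a voiceless stop between vowels /o/ and /e/, so it voices to [b]. → [vuogebeanobe].
/fivugmadupeukeo/: /p/ is a voiceless stop between vowels /u/ and /e/, so it voices to [b]. /k/ is a voiceless stop between vowels /u/ and /e/, so it voices to [g]. → [fivugmadubeugeo].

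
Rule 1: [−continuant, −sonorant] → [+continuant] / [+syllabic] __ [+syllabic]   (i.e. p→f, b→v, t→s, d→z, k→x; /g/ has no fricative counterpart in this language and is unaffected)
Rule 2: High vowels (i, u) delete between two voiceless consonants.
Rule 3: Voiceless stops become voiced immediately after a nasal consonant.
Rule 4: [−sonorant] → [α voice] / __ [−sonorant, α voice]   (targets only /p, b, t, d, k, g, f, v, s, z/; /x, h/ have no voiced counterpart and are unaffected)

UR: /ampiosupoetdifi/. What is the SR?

Rule 1 (intervocalic spirantization): /p/ is a stop between vowels /u/ and /o/, so it spirantizes to the fricative [f]. /ampiosupoetdifi/ → ampiosufoetdifi.
Rule 2 (high vowel syncope): /u/ is a high vowel flanked by voiceless consonants /s/ and /f/, so it deletes. /ampiosufoetdifi/ → ampiosfoetdifi.
Rule 3 (post-nasal voicing): /p/ is a voiceless stop immediately after the nasal /m/, so it voices to [b]. /ampiosfoetdifi/ → ambiosfoetdifi.
Rule 4 (regressive voicing assimilation): /t/ precedes the voiced obstruent /d/, so it voices to [d] by assimilation. /ambiosfoetdifi/ → ambiosfoeddifi.

ambiosfoeddifi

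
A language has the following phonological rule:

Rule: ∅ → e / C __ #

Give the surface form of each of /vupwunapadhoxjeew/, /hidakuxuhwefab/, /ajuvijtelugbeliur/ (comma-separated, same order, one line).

/vupwunapadhoxjeew/: the form ends in the consonant /w/, so [e] is inserted word-finally. → [vupwunapadhoxjeewe].
/hidakuxuhwefab/: the form ends in the consonant /b/, so [e] is inserted word-finally. → [hidakuxuhwefabe].
/ajuvijtelugbeliur/: the form ends in the consonant /r/, so [e] is inserted word-finally. → [ajuvijtelugbeliure].

vupwunapadhoxjeewe, hidakuxuhwefabe, ajuvijtelugbeliure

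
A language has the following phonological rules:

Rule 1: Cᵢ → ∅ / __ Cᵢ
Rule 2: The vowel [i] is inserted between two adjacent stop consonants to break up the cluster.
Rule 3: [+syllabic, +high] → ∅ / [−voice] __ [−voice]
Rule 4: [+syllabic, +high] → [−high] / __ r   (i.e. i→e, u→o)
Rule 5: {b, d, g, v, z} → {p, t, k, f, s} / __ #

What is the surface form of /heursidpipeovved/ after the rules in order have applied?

Rule 1 (degemination): /vv/ is a geminate; the first /v/ deletes. /heursidpipeovved/ → heursidpipeoved.
Rule 2 (stop-cluster i-epenthesis): /d/ and /p/ form a stop–stop cluster, so [i] is inserted between them. /heursidpipeoved/ → heursidipipeoved.
Rule 3 (high vowel syncope): /i/ is a high vowel flanked by voiceless consonants /p/ and /p/, so it deletes. /heursidipipeoved/ → heursidippeoved.
Rule 4 (pre-rhotic lowering): /u/ is a high vowel immediately before /r/, so it lowers to [o]. /heursidippeoved/ → heorsidippeoved.
Rule 5 (final devoicing): /d/ is a voiced obstruent in word-final position, so it devoices to [t]. /heorsidippeoved/ → heorsidippeovet.

heorsidippeovet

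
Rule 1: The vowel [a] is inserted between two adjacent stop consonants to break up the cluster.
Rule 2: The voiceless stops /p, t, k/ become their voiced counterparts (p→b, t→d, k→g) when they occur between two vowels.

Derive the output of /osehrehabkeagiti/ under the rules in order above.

Rule 1 (stop-cluster a-epenthesis): /b/ and /k/ form a stop–stop cluster, so [a] is inserted between them. /osehrehabkeagiti/ → osehrehabakeagiti.
Rule 2 (intervocalic voicing): /k/ is a voiceless stop between vowels /a/ and /e/, so it voices to [g]. /t/ is a voiceless stop between vowels /i/ and /i/, so it voices to [d]. /osehrehabakeagiti/ → osehrehabageagidi.

osehrehabageagidi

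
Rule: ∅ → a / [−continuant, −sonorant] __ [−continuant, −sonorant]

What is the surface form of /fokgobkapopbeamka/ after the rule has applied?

fokagobakapopabeamka

/k/ and /g/ form a stop–stop cluster, so [a] is inserted between them.
/b/ and /k/ form a stop–stop cluster, so [a] is inserted between them.
/p/ and /b/ form a stop–stop cluster, so [a] is inserted between them.
Surface form: [fokagobakapopabeamka].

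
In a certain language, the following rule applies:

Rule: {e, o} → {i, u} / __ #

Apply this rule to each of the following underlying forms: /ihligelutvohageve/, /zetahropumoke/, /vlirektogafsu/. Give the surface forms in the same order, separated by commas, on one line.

/ihligelutvohageve/: /e/ is a mid vowel in word-final position, so it raises to [i]. → [ihligelutvohagevi].
/zetahropumoke/: /e/ is a mid vowel in word-final position, so it raises to [i]. → [zetahropumoki].
/vlirektogafsu/: the rule's environment is not met; surfaces unchanged as [vlirektogafsu].

ihligelutvohagevi, zetahropumoki, vlirektogafsu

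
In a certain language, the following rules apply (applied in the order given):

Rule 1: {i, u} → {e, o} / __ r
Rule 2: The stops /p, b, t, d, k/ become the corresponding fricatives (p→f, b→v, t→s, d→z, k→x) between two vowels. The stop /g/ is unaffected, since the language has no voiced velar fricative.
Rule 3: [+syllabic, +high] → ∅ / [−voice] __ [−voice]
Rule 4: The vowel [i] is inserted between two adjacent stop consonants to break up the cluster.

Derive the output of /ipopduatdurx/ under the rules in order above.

Rule 1 (pre-rhotic lowering): /u/ is a high vowel immediately before /r/, so it lowers to [o]. /ipopduatdurx/ → ipopduatdorx.
Rule 2 (intervocalic spirantization): /p/ is a stop between vowels /i/ and /o/, so it spirantizes to the fricative [f]. /ipopduatdorx/ → ifopduatdorx.
Rule 3 (high vowel syncope): no segment meets the environment; /ifopduatdorx/ is unchanged.
Rule 4 (stop-cluster i-epenthesis): /p/ and /d/ form a stop–stop cluster, so [i] is inserted between them. /t/ and /d/ form a stop–stop cluster, so [i] is inserted between them. /ifopduatdorx/ → ifopiduatidorx.

ifopiduatidorx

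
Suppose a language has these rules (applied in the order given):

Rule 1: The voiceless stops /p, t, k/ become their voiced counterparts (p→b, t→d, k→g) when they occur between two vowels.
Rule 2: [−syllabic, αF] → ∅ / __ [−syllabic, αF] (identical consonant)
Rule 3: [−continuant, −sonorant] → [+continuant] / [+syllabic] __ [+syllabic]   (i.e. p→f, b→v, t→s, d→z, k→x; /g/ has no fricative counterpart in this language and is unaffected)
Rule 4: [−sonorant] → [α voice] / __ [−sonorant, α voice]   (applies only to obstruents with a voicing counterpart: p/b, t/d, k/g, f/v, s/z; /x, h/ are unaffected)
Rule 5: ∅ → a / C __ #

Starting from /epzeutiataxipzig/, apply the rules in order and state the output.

Rule 1 (intervocalic voicing): /t/ is a voiceless stop between vowels /u/ and /i/, so it voices to [d]. /t/ is a voiceless stop between vowels /a/ and /a/, so it voices to [d]. /epzeutiataxipzig/ → epzeudiadaxipzig.
Rule 2 (degemination): no segment meets the environment; /epzeudiadaxipzig/ is unchanged.
Rule 3 (intervocalic spirantization): /d/ is a stop between vowels /u/ and /i/, so it spirantizes to the fricative [z]. /d/ is a stop between vowels /a/ and /a/, so it spirantizes to the fricative [z]. /epzeudiadaxipzig/ → epzeuziazaxipzig.
Rule 4 (regressive voicing assimilation): /p/ precedes the voiced obstruent /z/, so it voices to [b] by assimilation. /p/ precedes the voiced obstruent /z/, so it voices to [b] by assimilation. /epzeuziazaxipzig/ → ebzeuziazaxibzig.
Rule 5 (final a-epenthesis): the form ends in the consonant /g/, so [a] is inserted word-finally. /ebzeuziazaxibzig/ → ebzeuziazaxibziga.

ebzeuziazaxibziga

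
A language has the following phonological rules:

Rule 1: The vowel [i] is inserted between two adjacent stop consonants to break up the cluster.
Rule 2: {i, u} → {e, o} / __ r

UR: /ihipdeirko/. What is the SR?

ihipideerko

Rule 1 (stop-cluster i-epenthesis): /p/ and /d/ form a stop–stop cluster, so [i] is inserted between them. /ihipdeirko/ → ihipideirko.
Rule 2 (pre-rhotic lowering): /i/ is a high vowel immediately before /r/, so it lowers to [e]. /ihipideirko/ → ihipideerko.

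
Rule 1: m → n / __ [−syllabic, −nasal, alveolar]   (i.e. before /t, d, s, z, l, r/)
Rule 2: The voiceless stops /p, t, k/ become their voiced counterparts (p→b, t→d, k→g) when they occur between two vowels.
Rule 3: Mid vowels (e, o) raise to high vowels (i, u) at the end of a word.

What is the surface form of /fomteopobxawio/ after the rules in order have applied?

Rule 1 (nasal place assimilation): /m/ precedes the alveolar consonant /t/, so it assimilates in place to [n]. /fomteopobxawio/ → fonteopobxawio.
Rule 2 (intervocalic voicing): /p/ is a voiceless stop between vowels /o/ and /o/, so it voices to [b]. /fonteopobxawio/ → fonteobobxawio.
Rule 3 (final vowel raising): /o/ is a mid vowel in word-final position, so it raises to [u]. /fonteobobxawio/ → fonteobobxawiu.

fonteobobxawiu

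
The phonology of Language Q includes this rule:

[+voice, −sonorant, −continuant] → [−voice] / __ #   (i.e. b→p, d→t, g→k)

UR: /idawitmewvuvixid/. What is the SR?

Scanning /idawitmewvuvixid/: /d/ at position 2 is not in the conditioning environment; /d/ is a voiced stop in word-final position, so it devoices to [t].
Result: [idawitmewvuvixit].

idawitmewvuvixit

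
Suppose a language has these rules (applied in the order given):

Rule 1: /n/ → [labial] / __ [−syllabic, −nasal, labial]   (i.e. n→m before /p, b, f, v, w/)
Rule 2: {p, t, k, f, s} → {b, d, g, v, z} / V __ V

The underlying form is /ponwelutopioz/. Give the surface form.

Rule 1 (nasal place assimilation): /n/ precedes the labial consonant /w/, so it assimilates in place to [m]. /ponwelutopioz/ → pomwelutopioz.
Rule 2 (intervocalic voicing): /t/ is a voiceless obstruent between vowels /u/ and /o/, so it voices to [d]. /p/ is a voiceless obstruent between vowels /o/ and /i/, so it voices to [b]. /pomwelutopioz/ → pomweludobioz.

pomweludobioz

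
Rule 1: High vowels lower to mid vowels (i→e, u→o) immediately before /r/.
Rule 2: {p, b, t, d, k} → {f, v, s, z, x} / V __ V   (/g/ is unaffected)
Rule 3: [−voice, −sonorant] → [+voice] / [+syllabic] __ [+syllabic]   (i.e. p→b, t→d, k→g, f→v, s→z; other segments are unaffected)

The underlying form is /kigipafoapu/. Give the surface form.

Rule 1 (pre-rhotic lowering): no segment meets the environment; /kigipafoapu/ is unchanged.
Rule 2 (intervocalic spirantization): /p/ is a stop between vowels /i/ and /a/, so it spirantizes to the fricative [f]. /p/ is a stop between vowels /a/ and /u/, so it spirantizes to the fricative [f]. /kigipafoapu/ → kigifafoafu.
Rule 3 (intervocalic voicing): /f/ is a voiceless obstruent between vowels /i/ and /a/, so it voices to [v]. /f/ is a voiceless obstruent between vowels /a/ and /o/, so it voices to [v]. /f/ is a voiceless obstruent between vowels /a/ and /u/, so it voices to [v]. /kigifafoafu/ → kigivavoavu.

kigivavoavu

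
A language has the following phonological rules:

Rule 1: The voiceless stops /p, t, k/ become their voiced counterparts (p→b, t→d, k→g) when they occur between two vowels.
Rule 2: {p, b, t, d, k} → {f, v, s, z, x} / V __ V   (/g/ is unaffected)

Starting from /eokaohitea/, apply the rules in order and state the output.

eogaohizea

Rule 1 (intervocalic voicing): /k/ is a voiceless stop between vowels /o/ and /a/, so it voices to [g]. /t/ is a voiceless stop between vowels /i/ and /e/, so it voices to [d]. /eokaohitea/ → eogaohidea.
Rule 2 (intervocalic spirantization): /d/ is a stop between vowels /i/ and /e/, so it spirantizes to the fricative [z]. /eogaohidea/ → eogaohizea.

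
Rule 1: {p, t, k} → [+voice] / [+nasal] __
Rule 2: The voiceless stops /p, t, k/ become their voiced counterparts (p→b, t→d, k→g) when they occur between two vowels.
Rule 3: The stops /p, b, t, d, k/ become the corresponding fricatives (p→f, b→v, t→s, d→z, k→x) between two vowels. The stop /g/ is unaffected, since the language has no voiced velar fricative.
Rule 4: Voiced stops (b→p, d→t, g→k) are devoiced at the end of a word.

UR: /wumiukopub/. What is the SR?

wumiugovup

Rule 1 (post-nasal voicing): no segment meets the environment; /wumiukopub/ is unchanged.
Rule 2 (intervocalic voicing): /k/ is a voiceless stop between vowels /u/ and /o/, so it voices to [g]. /p/ is a voiceless stop between vowels /o/ and /u/, so it voices to [b]. /wumiukopub/ → wumiugobub.
Rule 3 (intervocalic spirantization): /b/ is a stop between vowels /o/ and /u/, so it spirantizes to the fricative [v]. /wumiugobub/ → wumiugovub.
Rule 4 (final devoicing): /b/ is a voiced stop in word-final position, so it devoices to [p]. /wumiugovub/ → wumiugovup.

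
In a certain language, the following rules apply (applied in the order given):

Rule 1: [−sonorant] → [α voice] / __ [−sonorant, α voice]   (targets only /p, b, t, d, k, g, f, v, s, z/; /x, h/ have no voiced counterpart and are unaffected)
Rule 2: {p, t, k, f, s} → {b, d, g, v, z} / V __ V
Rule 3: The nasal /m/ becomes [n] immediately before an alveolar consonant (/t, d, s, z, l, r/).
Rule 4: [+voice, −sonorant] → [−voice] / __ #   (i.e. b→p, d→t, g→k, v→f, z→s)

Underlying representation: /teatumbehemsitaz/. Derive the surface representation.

teadumbehensidas

Rule 1 (regressive voicing assimilation): no segment meets the environment; /teatumbehemsitaz/ is unchanged.
Rule 2 (intervocalic voicing): /t/ is a voiceless obstruent between vowels /a/ and /u/, so it voices to [d]. /t/ is a voiceless obstruent between vowels /i/ and /a/, so it voices to [d]. /teatumbehemsitaz/ → teadumbehemsidaz.
Rule 3 (nasal place assimilation): /m/ precedes the alveolar consonant /s/, so it assimilates in place to [n]. /teadumbehemsidaz/ → teadumbehensidaz.
Rule 4 (final devoicing): /z/ is a voiced obstruent in word-final position, so it devoices to [s]. /teadumbehensidaz/ → teadumbehensidas.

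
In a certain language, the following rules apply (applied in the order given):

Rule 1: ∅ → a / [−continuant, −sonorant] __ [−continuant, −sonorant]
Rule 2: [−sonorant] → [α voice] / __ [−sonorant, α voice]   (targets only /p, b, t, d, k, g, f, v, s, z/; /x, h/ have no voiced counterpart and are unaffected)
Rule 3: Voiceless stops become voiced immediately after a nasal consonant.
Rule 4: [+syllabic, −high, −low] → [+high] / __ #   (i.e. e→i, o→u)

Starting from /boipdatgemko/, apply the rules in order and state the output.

Rule 1 (stop-cluster a-epenthesis): /p/ and /d/ form a stop–stop cluster, so [a] is inserted between them. /t/ and /g/ form a stop–stop cluster, so [a] is inserted between them. /boipdatgemko/ → boipadatagemko.
Rule 2 (regressive voicing assimilation): no segment meets the environment; /boipadatagemko/ is unchanged.
Rule 3 (post-nasal voicing): /k/ is a voiceless stop immediately after the nasal /m/, so it voices to [g]. /boipadatagemko/ → boipadatagemgo.
Rule 4 (final vowel raising): /o/ is a mid vowel in word-final position, so it raises to [u]. /boipadatagemgo/ → boipadatagemgu.

boipadatagemgu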